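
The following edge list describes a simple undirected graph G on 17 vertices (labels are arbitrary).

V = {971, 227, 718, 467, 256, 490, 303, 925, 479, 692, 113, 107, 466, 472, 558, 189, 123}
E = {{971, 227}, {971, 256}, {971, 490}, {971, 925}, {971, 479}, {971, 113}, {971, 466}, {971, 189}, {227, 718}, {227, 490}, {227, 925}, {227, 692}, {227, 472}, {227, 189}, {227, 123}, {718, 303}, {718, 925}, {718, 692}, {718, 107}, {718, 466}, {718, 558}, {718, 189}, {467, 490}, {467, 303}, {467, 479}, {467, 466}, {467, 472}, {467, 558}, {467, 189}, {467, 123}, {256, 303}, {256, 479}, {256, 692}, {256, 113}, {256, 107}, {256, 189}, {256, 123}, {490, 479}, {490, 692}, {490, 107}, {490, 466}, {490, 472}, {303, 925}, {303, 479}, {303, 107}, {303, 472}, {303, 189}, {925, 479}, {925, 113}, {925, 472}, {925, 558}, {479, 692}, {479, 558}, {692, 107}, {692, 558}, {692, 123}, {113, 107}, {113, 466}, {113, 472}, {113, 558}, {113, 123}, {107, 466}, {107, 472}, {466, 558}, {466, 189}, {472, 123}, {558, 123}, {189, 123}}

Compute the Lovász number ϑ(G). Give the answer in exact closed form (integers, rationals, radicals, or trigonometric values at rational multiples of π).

Vertex 718 has 8 neighbors: 227, 303, 925, 692, 107, 466, 558, 189.
Vertex 925 has 8 neighbors: 971, 227, 718, 303, 479, 113, 472, 558.
deg(558) = 8; N(558) = {718, 467, 925, 479, 692, 113, 466, 123}.
N(692) = {227, 718, 256, 490, 479, 107, 558, 123}, |N(692)| = 8.
17-vertex 8-regular graph: strongly regular (17,8,3,4).
The 3 distinct eigenvalues: [8.0, 1.561553, -2.561553].
ϑ = −N·λ_min/(λ_max−λ_min) = −17·(-sqrt(17)/2 - 1/2)/(8−(-sqrt(17)/2 - 1/2)) = sqrt(17).
Numerically 4.12310563.

sqrt(17)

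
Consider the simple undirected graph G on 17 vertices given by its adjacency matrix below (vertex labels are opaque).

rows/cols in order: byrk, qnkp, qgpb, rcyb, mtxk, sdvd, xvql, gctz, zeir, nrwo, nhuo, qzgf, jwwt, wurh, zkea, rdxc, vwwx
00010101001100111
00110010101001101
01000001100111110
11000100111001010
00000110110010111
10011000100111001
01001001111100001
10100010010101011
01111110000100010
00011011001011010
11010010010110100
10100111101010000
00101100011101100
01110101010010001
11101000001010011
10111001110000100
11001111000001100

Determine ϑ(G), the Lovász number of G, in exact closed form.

deg(nrwo) = 8; N(nrwo) = {rcyb, mtxk, xvql, gctz, nhuo, jwwt, wurh, rdxc}.
N(byrk) = {rcyb, sdvd, gctz, nhuo, qzgf, zkea, rdxc, vwwx}, |N(byrk)| = 8.
N(qgpb) = {qnkp, gctz, zeir, qzgf, jwwt, wurh, zkea, rdxc}, |N(qgpb)| = 8.
N(qnkp) = {qgpb, rcyb, xvql, zeir, nhuo, wurh, zkea, vwwx}, |N(qnkp)| = 8.
Regular of degree 8 on 17 vertices: SR(17,8,3,4) — a Paley graph.
A has 3 distinct eigenvalues ≈ [8.0, 1.562, -2.562].
Lovász (edge-transitive): ϑ = −17·(-sqrt(17)/2 - 1/2)/((8)−(-sqrt(17)/2 - 1/2)) = sqrt(17).
ϑ(G) ≈ 4.12310563.

sqrt(17)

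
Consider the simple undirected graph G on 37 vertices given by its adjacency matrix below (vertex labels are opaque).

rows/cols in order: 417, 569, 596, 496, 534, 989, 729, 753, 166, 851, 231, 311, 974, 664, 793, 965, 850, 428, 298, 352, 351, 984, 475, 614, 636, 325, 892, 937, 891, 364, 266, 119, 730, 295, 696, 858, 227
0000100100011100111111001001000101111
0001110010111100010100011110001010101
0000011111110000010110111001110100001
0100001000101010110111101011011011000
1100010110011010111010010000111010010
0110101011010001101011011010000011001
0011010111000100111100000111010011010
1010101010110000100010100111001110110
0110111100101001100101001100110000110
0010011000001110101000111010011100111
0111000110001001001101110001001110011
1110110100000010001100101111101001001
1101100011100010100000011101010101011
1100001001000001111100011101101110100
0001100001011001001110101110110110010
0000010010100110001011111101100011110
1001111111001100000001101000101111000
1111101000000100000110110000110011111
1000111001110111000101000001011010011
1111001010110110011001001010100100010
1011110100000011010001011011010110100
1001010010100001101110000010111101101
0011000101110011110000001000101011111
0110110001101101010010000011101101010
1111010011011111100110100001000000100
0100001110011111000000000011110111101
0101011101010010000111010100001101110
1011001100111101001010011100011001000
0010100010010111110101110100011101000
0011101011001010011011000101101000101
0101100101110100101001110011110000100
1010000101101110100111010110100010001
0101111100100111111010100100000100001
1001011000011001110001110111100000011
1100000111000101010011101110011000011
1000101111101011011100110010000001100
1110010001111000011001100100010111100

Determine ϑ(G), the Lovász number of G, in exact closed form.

sqrt(37)

N(974) = {417, 569, 496, 534, 166, 851, 231, 793, 850, 614, 636, 325, 937, 364, 119, 295, 858, 227}, |N(974)| = 18.
deg(729) = 18; N(729) = {596, 496, 989, 753, 166, 851, 664, 850, 428, 298, 352, 325, 892, 937, 364, 730, 295, 858}.
Vertex 984 has 18 neighbors: 417, 496, 989, 166, 231, 965, 850, 298, 352, 351, 892, 891, 364, 266, 119, 295, 696, 227.
deg(793) = 18; N(793) = {496, 534, 851, 311, 974, 965, 298, 352, 351, 475, 636, 325, 892, 891, 364, 119, 730, 858}.
Every vertex has degree 18 (N=37); Paley(37): SR with (k,λ,μ)=(18,8,9).
A has 3 distinct eigenvalues ≈ [18.0, 2.5414, -3.5414].
−37·(-sqrt(37)/2 - 1/2) / ((18)−(-sqrt(37)/2 - 1/2)) = sqrt(37) = ϑ(G).
= 6.08276… (decimal).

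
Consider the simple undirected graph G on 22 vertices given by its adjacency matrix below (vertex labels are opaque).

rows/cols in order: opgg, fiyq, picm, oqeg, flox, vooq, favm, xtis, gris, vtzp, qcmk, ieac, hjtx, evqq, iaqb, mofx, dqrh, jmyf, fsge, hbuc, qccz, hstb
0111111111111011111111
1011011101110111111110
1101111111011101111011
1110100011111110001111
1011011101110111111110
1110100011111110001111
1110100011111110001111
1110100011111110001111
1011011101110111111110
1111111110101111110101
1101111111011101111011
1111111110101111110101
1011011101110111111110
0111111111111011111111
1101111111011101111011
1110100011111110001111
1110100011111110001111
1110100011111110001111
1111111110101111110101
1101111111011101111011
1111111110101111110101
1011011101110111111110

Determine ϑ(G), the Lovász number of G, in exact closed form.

N(vooq) = {opgg, fiyq, picm, flox, gris, vtzp, qcmk, ieac, hjtx, evqq, iaqb, fsge, hbuc, qccz, hstb}, |N(vooq)| = 15.
Vertex fsge has 18 neighbors: opgg, fiyq, picm, oqeg, flox, vooq, favm, xtis, gris, qcmk, hjtx, evqq, iaqb, mofx, dqrh, jmyf, hbuc, hstb.
Vertex oqeg has 15 neighbors: opgg, fiyq, picm, flox, gris, vtzp, qcmk, ieac, hjtx, evqq, iaqb, fsge, hbuc, qccz, hstb.
Vertex fiyq has 17 neighbors: opgg, picm, oqeg, vooq, favm, xtis, vtzp, qcmk, ieac, evqq, iaqb, mofx, dqrh, jmyf, fsge, hbuc, qccz.
Complete multipartite on [7, 5, 4, 4, 2]: sandwich collapses at ϑ=7.
Numerically 7.0000.
Lovász sandwich 7 ≤ 7 ≤ 7: collapsed.

7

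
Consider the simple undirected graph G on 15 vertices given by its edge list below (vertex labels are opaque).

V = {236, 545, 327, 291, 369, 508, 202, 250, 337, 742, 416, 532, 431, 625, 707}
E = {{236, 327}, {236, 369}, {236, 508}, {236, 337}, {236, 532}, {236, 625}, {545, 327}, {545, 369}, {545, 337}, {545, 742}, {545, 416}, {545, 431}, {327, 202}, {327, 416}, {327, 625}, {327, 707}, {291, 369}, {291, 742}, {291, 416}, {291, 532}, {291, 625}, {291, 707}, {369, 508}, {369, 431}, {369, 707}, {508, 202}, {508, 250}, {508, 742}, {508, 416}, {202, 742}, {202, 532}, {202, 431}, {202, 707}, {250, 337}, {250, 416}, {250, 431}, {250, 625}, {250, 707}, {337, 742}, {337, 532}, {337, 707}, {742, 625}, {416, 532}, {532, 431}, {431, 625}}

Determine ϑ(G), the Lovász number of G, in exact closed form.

Vertex 416 has 6 neighbors: 545, 327, 291, 508, 250, 532.
Vertex 369 has 6 neighbors: 236, 545, 291, 508, 431, 707.
N(291) = {369, 742, 416, 532, 625, 707}, |N(291)| = 6.
Vertex 236 has 6 neighbors: 327, 369, 508, 337, 532, 625.
Regular of degree 6 on 15 vertices: Kneser K(6,2) on C(6,2)=15 vertices.
A has 3 distinct eigenvalues ≈ [6.0, 1.0, -3.0].
With N=15: ϑ(G) = 15·(-1*(-3))/(6−(-3)) = 5.
ϑ(G) ≈ 5.000000.

5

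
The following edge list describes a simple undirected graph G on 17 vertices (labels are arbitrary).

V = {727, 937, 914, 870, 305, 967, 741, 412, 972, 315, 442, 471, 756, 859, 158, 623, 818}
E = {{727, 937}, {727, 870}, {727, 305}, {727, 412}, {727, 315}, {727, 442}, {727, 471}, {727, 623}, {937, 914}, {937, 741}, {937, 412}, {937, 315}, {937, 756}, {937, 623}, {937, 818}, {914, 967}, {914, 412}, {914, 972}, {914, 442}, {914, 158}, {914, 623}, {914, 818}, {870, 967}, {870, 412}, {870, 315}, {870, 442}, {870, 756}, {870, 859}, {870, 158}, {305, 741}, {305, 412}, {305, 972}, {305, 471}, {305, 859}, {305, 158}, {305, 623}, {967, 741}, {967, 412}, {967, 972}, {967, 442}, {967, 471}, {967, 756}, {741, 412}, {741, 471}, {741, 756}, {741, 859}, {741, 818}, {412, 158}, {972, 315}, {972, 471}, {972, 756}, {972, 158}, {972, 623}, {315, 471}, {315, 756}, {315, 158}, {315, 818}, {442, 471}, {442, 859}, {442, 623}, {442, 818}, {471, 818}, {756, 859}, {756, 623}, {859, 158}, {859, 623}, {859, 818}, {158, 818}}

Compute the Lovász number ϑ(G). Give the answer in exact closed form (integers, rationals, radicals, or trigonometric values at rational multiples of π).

sqrt(17)

deg(741) = 8; N(741) = {937, 305, 967, 412, 471, 756, 859, 818}.
deg(158) = 8; N(158) = {914, 870, 305, 412, 972, 315, 859, 818}.
Vertex 818 has 8 neighbors: 937, 914, 741, 315, 442, 471, 859, 158.
N(914) = {937, 967, 412, 972, 442, 158, 623, 818}, |N(914)| = 8.
deg(v) = 8 for all v (|V|=17); strongly regular (17,8,3,4).
The 3 distinct eigenvalues: [8.0, 1.561553, -2.561553].
Lovász (edge-transitive): ϑ = −17·(-sqrt(17)/2 - 1/2)/((8)−(-sqrt(17)/2 - 1/2)) = sqrt(17).
Numerically 4.1231056.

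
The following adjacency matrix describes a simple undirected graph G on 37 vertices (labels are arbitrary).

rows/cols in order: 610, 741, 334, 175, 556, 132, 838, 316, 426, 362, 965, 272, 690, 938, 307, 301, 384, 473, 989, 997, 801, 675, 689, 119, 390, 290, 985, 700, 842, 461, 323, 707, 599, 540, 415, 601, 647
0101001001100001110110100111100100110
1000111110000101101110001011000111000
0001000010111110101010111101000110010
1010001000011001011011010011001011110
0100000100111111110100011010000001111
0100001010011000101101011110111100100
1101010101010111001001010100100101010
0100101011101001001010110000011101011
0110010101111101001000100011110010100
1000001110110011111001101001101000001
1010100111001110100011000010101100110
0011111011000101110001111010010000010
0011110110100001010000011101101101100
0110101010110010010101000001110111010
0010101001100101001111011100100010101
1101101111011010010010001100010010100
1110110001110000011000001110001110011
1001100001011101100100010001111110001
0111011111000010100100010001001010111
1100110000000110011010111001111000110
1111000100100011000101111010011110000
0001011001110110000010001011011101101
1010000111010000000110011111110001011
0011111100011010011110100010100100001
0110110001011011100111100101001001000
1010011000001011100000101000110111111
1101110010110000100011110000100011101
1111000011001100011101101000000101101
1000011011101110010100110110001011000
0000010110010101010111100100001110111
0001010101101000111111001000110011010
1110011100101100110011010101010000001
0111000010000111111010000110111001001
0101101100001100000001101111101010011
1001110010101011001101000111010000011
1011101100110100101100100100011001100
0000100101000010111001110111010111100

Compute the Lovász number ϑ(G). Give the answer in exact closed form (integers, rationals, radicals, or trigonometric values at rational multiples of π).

Vertex 938 has 18 neighbors: 741, 334, 556, 838, 426, 965, 272, 307, 473, 997, 675, 700, 842, 461, 707, 599, 540, 601.
Vertex 290 has 18 neighbors: 610, 334, 132, 838, 690, 307, 301, 384, 689, 390, 842, 461, 707, 599, 540, 415, 601, 647.
N(362) = {610, 838, 316, 426, 965, 272, 307, 301, 384, 473, 989, 675, 689, 390, 700, 842, 323, 647}, |N(362)| = 18.
deg(132) = 18; N(132) = {741, 838, 426, 272, 690, 384, 989, 997, 675, 119, 390, 290, 985, 842, 461, 323, 707, 415}.
Every vertex has degree 18 (N=37); strongly regular (37,18,8,9).
The 3 distinct eigenvalues: [18.0, 2.54138, -3.54138].
With N=37: ϑ(G) = 37·(-(-sqrt(37)/2 - 1/2))/(18−(-sqrt(37)/2 - 1/2)) = sqrt(37).
≈ 6.082763 (to 6 d.p.).

sqrt(37)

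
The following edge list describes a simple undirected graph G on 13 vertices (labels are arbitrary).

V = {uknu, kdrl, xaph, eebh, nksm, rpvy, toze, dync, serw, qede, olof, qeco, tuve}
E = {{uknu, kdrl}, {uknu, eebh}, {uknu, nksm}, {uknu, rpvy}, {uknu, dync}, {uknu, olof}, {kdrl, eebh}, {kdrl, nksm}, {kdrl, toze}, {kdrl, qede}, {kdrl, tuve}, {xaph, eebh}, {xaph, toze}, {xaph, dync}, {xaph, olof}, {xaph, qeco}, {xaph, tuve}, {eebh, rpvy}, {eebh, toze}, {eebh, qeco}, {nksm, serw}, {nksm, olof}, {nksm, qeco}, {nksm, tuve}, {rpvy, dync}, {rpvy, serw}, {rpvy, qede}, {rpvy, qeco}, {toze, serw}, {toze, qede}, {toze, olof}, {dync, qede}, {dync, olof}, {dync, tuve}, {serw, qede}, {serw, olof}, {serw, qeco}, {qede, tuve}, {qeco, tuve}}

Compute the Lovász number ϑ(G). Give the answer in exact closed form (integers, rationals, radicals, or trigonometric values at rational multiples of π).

sqrt(13)

Vertex nksm has 6 neighbors: uknu, kdrl, serw, olof, qeco, tuve.
Vertex uknu has 6 neighbors: kdrl, eebh, nksm, rpvy, dync, olof.
N(qeco) = {xaph, eebh, nksm, rpvy, serw, tuve}, |N(qeco)| = 6.
N(tuve) = {kdrl, xaph, nksm, dync, qede, qeco}, |N(tuve)| = 6.
Regular of degree 6 on 13 vertices: Paley(13): SR with (k,λ,μ)=(6,2,3).
spec(A) ≈ [6.0, 1.302776, -2.302776] (distinct, 6 d.p.).
Lovász: ϑ = −13(-sqrt(13)/2 - 1/2)/(6+-(-sqrt(13)/2 - 1/2)) = sqrt(13).
Numerically 3.6056.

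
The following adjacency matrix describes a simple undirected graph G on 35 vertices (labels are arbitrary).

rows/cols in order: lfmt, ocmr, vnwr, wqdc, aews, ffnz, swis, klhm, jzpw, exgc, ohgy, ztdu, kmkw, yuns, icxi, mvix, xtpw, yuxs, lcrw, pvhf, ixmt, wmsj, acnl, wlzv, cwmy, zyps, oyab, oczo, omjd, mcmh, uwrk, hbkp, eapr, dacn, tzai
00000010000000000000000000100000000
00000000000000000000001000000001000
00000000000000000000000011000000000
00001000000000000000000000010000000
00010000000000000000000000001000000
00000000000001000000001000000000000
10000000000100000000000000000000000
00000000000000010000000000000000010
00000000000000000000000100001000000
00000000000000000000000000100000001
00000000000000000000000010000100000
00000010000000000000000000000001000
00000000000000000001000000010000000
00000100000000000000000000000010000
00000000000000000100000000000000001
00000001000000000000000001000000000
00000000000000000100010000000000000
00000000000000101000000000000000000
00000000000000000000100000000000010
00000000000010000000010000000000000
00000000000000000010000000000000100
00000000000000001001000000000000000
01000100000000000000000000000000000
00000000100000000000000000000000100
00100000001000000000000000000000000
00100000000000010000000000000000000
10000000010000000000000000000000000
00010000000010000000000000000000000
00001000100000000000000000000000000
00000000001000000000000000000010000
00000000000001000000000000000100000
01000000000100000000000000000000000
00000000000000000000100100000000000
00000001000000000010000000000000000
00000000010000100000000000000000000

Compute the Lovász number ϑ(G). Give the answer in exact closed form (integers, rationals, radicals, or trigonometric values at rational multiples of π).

35*cos(pi/35)/(cos(pi/35) + 1)

Vertex klhm has 2 neighbors: mvix, dacn.
N(lfmt) = {swis, oyab}, |N(lfmt)| = 2.
N(acnl) = {ocmr, ffnz}, |N(acnl)| = 2.
Vertex yuxs has 2 neighbors: icxi, xtpw.
2-regular, N=35; a single 35-cycle (edge-transitive).
The 18 distinct eigenvalues: [2.0, 1.96786, 1.87247, 1.7169, 1.50614, 1.24698, 0.94774, 0.61803, 0.26847, -0.08973, -0.44504, -0.78605, -1.10179, -1.38213, -1.61803, -1.80194, -1.92793, -1.99195].
With N=35: ϑ(G) = 35·(-(-1)*2*cos(pi/35))/(2−(-2*cos(pi/35))) = 35*cos(pi/35)/(cos(pi/35) + 1).
≈ 17.464704 (to 6 d.p.).
17 ≤ 35*cos(pi/35)/(cos(pi/35) + 1) ≤ 18: both strict.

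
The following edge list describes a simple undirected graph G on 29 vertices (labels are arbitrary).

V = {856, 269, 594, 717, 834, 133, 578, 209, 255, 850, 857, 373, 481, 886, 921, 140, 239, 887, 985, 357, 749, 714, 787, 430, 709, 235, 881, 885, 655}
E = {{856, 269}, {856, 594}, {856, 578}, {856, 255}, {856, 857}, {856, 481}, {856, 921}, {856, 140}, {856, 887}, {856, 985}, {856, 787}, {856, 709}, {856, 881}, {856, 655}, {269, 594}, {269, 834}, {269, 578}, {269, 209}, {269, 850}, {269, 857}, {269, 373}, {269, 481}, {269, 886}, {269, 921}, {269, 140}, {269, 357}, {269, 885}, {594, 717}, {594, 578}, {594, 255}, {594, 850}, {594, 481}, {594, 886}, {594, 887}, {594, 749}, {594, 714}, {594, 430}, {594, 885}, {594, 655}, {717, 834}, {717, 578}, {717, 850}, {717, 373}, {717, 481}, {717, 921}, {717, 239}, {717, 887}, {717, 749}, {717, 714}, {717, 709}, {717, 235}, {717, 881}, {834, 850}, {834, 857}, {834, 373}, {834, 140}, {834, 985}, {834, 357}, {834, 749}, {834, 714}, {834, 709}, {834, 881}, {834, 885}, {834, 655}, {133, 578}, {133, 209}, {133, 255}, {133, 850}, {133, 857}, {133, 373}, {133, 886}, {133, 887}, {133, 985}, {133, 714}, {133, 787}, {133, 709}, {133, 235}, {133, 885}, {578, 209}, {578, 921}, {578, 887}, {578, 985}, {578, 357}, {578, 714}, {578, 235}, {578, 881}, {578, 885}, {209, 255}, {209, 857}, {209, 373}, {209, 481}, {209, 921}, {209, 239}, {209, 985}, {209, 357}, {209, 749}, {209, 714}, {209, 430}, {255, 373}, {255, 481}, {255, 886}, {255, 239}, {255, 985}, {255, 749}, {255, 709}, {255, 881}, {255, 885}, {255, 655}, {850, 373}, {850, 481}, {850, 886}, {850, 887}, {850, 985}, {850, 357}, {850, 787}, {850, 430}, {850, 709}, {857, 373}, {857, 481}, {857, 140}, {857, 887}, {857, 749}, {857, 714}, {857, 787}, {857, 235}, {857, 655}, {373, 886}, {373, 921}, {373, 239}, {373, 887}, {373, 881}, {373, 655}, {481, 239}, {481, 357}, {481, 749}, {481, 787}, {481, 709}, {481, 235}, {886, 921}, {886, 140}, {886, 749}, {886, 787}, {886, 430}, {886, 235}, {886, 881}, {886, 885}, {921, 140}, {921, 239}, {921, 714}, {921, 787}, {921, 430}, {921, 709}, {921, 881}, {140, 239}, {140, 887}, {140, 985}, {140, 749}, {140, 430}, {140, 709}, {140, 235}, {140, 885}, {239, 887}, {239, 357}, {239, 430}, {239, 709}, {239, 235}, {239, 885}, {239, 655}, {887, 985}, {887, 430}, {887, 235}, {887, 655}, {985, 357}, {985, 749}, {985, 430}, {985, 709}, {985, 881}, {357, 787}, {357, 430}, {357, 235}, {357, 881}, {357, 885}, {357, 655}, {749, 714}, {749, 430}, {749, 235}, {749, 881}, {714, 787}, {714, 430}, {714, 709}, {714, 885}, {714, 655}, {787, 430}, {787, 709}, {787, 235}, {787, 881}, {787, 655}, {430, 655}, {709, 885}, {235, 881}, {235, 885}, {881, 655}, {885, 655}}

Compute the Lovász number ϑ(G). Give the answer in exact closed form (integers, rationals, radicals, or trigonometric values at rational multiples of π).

sqrt(29)

Vertex 655 has 14 neighbors: 856, 594, 834, 255, 857, 373, 239, 887, 357, 714, 787, 430, 881, 885.
Vertex 885 has 14 neighbors: 269, 594, 834, 133, 578, 255, 886, 140, 239, 357, 714, 709, 235, 655.
deg(357) = 14; N(357) = {269, 834, 578, 209, 850, 481, 239, 985, 787, 430, 235, 881, 885, 655}.
deg(834) = 14; N(834) = {269, 717, 850, 857, 373, 140, 985, 357, 749, 714, 709, 881, 885, 655}.
Regular of degree 14 on 29 vertices: SR(29,14,6,7) — a Paley graph.
Distinct eigenvalues (to 5 d.p.): [14.0, 2.19258, -3.19258].
Lovász (edge-transitive): ϑ = −29·(-sqrt(29)/2 - 1/2)/((14)−(-sqrt(29)/2 - 1/2)) = sqrt(29).
Numerically 5.385164807.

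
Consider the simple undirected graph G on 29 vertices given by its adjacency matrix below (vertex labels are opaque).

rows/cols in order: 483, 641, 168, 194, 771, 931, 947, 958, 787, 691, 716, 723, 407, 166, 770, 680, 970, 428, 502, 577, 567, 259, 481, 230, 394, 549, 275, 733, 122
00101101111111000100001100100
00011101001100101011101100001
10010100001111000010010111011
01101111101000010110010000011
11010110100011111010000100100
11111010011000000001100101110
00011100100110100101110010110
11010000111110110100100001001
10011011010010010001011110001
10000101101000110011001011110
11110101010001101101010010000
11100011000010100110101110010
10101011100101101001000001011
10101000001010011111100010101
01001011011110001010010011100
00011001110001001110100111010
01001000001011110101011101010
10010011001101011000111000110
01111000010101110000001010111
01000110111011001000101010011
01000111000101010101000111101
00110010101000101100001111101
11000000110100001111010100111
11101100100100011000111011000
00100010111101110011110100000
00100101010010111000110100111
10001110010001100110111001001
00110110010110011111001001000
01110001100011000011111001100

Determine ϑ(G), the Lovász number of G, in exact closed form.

sqrt(29)

Vertex 230 has 14 neighbors: 483, 641, 168, 771, 931, 787, 723, 680, 970, 567, 259, 481, 394, 549.
Vertex 549 has 14 neighbors: 168, 931, 958, 691, 407, 770, 680, 970, 567, 259, 230, 275, 733, 122.
deg(166) = 14; N(166) = {483, 168, 771, 716, 407, 680, 970, 428, 502, 577, 567, 394, 275, 122}.
N(567) = {641, 931, 947, 958, 723, 166, 680, 428, 577, 230, 394, 549, 275, 122}, |N(567)| = 14.
Regular of degree 14 on 29 vertices: Paley(29): SR with (k,λ,μ)=(14,6,7).
spec(A) ≈ [14.0, 2.193, -3.193] (distinct, 3 d.p.).
λ_max=14, λ_min=-sqrt(29)/2 - 1/2; ϑ = −29·λ_min/(λ_max−λ_min) = sqrt(29).
ϑ(G) ≈ 5.385165.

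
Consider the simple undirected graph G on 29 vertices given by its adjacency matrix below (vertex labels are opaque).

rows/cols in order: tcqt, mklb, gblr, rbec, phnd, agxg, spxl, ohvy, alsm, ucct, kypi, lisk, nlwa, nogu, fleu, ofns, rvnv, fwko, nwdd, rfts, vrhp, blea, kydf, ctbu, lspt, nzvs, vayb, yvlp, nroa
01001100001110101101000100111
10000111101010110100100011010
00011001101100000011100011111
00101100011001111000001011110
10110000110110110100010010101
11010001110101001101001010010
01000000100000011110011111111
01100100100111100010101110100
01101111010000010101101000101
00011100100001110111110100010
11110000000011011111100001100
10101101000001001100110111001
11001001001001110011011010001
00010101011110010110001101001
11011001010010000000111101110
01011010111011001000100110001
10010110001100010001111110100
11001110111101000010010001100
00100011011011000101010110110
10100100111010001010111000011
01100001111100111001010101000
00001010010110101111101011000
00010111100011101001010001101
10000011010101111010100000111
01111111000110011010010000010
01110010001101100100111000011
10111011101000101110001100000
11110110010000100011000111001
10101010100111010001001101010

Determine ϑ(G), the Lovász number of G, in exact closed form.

sqrt(29)

Vertex nogu has 14 neighbors: rbec, agxg, ohvy, ucct, kypi, lisk, nlwa, ofns, fwko, nwdd, kydf, ctbu, nzvs, nroa.
N(gblr) = {rbec, phnd, ohvy, alsm, kypi, lisk, nwdd, rfts, vrhp, lspt, nzvs, vayb, yvlp, nroa}, |N(gblr)| = 14.
Vertex nlwa has 14 neighbors: tcqt, mklb, phnd, ohvy, kypi, nogu, fleu, ofns, nwdd, rfts, blea, kydf, lspt, nroa.
Vertex lspt has 14 neighbors: mklb, gblr, rbec, phnd, agxg, spxl, ohvy, lisk, nlwa, ofns, rvnv, nwdd, blea, yvlp.
G on 29 vertices is 14-regular; SR(29,14,6,7) — a Paley graph.
spec(A) ≈ [14.0, 2.1926, -3.1926] (distinct, 4 d.p.).
λ_max=14, λ_min=-sqrt(29)/2 - 1/2; ϑ = −29·λ_min/(λ_max−λ_min) = sqrt(29).
≈ 5.3852 (to 4 d.p.).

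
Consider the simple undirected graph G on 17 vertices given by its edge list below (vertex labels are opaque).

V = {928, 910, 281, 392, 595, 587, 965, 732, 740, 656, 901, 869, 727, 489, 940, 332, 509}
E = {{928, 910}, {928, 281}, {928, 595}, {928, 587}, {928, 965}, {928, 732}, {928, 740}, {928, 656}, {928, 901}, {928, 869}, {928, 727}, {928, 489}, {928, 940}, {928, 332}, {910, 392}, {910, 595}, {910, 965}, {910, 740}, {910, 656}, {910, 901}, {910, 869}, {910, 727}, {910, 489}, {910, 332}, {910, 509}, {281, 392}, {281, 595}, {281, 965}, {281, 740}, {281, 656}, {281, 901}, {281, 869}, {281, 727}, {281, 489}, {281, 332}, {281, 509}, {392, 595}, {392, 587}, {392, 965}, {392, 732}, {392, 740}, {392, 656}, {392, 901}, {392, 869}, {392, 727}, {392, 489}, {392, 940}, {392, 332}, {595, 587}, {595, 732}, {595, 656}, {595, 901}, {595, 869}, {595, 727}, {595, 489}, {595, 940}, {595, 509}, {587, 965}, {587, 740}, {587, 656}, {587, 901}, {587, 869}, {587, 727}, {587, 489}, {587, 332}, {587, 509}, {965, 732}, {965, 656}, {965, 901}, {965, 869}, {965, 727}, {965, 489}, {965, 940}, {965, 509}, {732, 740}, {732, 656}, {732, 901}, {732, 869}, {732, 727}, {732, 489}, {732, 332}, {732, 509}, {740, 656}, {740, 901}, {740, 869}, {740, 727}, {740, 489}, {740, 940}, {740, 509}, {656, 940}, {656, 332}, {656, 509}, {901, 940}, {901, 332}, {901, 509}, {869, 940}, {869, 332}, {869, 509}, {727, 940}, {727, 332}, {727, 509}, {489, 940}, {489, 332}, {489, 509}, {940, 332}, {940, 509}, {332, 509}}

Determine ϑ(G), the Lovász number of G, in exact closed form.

5

N(392) = {910, 281, 595, 587, 965, 732, 740, 656, 901, 869, 727, 489, 940, 332}, |N(392)| = 14.
Vertex 732 has 12 neighbors: 928, 392, 595, 965, 740, 656, 901, 869, 727, 489, 332, 509.
Vertex 656 has 12 neighbors: 928, 910, 281, 392, 595, 587, 965, 732, 740, 940, 332, 509.
N(727) = {928, 910, 281, 392, 595, 587, 965, 732, 740, 940, 332, 509}, |N(727)| = 12.
K_{5,5,4,3} (perfect); ϑ(G) = α(G) = max{5,5,4,3} = 5.
≈ 5.000000000 (to 9 d.p.).
Check 5 ≤ 5 ≤ 5: collapsed.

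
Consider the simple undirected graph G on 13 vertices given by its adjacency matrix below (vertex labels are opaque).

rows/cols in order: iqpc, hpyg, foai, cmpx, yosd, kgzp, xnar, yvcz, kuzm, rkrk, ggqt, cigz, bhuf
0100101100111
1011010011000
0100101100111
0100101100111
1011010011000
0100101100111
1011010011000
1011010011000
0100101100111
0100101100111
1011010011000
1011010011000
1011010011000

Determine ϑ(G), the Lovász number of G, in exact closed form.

7

Vertex bhuf has 6 neighbors: iqpc, foai, cmpx, kgzp, kuzm, rkrk.
Vertex cmpx has 7 neighbors: hpyg, yosd, xnar, yvcz, ggqt, cigz, bhuf.
Vertex yvcz has 6 neighbors: iqpc, foai, cmpx, kgzp, kuzm, rkrk.
N(kuzm) = {hpyg, yosd, xnar, yvcz, ggqt, cigz, bhuf}, |N(kuzm)| = 7.
Complete 2-partite, parts [7, 6]: perfect, ϑ = α = 7.
= 7.000000000… (decimal).
Sandwich: α(G)=7 ≤ ϑ(G)=7 ≤ χ(Ḡ)=7 (collapsed).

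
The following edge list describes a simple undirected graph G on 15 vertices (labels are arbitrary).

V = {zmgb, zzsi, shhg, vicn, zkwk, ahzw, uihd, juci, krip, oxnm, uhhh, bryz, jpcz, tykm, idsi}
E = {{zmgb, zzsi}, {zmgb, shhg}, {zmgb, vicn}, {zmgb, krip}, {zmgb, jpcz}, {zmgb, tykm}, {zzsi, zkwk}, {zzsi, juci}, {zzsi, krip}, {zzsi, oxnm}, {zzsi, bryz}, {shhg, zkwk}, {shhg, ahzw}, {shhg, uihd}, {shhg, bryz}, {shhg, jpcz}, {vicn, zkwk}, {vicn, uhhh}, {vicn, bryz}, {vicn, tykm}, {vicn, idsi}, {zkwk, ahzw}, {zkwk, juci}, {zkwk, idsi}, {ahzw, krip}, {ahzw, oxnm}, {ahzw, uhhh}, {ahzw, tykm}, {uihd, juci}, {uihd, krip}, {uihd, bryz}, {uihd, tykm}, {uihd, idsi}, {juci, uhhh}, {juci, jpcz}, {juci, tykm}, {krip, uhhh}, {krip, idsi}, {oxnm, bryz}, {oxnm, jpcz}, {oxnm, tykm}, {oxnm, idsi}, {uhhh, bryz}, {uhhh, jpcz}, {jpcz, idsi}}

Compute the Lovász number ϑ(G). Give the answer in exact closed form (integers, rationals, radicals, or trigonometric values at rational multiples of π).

Vertex ahzw has 6 neighbors: shhg, zkwk, krip, oxnm, uhhh, tykm.
Vertex tykm has 6 neighbors: zmgb, vicn, ahzw, uihd, juci, oxnm.
N(zmgb) = {zzsi, shhg, vicn, krip, jpcz, tykm}, |N(zmgb)| = 6.
Vertex juci has 6 neighbors: zzsi, zkwk, uihd, uhhh, jpcz, tykm.
15-vertex 6-regular graph: this is K(6,2), the Kneser graph.
A has 3 distinct eigenvalues ≈ [6.0, 1.0, -3.0].
−15·(-3) / ((6)−(-3)) = 5 = ϑ(G).
Numerically 5.000000000.

5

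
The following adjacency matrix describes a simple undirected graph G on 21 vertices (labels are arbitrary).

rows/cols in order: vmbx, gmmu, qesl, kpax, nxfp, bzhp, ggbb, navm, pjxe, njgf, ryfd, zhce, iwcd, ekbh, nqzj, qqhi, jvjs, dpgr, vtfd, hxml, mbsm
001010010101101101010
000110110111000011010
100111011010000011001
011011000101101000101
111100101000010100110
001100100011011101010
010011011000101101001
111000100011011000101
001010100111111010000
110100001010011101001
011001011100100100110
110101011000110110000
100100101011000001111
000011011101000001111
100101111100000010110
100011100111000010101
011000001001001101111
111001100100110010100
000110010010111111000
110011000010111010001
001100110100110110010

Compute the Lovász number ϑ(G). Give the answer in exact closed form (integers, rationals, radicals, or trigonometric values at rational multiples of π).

N(navm) = {vmbx, gmmu, qesl, ggbb, ryfd, zhce, ekbh, nqzj, vtfd, mbsm}, |N(navm)| = 10.
Vertex gmmu has 10 neighbors: kpax, nxfp, ggbb, navm, njgf, ryfd, zhce, jvjs, dpgr, hxml.
deg(bzhp) = 10; N(bzhp) = {qesl, kpax, ggbb, ryfd, zhce, ekbh, nqzj, qqhi, dpgr, hxml}.
Vertex ggbb has 10 neighbors: gmmu, nxfp, bzhp, navm, pjxe, iwcd, nqzj, qqhi, dpgr, mbsm.
Every vertex has degree 10 (N=21); this is K(7,2), the Kneser graph.
spec(A) ≈ [10.0, 1.0, -4.0] (distinct, 5 d.p.).
Lovász: ϑ = −21(-4)/(10+-1*(-4)) = 6.
≈ 6.000000000 (to 9 d.p.).

6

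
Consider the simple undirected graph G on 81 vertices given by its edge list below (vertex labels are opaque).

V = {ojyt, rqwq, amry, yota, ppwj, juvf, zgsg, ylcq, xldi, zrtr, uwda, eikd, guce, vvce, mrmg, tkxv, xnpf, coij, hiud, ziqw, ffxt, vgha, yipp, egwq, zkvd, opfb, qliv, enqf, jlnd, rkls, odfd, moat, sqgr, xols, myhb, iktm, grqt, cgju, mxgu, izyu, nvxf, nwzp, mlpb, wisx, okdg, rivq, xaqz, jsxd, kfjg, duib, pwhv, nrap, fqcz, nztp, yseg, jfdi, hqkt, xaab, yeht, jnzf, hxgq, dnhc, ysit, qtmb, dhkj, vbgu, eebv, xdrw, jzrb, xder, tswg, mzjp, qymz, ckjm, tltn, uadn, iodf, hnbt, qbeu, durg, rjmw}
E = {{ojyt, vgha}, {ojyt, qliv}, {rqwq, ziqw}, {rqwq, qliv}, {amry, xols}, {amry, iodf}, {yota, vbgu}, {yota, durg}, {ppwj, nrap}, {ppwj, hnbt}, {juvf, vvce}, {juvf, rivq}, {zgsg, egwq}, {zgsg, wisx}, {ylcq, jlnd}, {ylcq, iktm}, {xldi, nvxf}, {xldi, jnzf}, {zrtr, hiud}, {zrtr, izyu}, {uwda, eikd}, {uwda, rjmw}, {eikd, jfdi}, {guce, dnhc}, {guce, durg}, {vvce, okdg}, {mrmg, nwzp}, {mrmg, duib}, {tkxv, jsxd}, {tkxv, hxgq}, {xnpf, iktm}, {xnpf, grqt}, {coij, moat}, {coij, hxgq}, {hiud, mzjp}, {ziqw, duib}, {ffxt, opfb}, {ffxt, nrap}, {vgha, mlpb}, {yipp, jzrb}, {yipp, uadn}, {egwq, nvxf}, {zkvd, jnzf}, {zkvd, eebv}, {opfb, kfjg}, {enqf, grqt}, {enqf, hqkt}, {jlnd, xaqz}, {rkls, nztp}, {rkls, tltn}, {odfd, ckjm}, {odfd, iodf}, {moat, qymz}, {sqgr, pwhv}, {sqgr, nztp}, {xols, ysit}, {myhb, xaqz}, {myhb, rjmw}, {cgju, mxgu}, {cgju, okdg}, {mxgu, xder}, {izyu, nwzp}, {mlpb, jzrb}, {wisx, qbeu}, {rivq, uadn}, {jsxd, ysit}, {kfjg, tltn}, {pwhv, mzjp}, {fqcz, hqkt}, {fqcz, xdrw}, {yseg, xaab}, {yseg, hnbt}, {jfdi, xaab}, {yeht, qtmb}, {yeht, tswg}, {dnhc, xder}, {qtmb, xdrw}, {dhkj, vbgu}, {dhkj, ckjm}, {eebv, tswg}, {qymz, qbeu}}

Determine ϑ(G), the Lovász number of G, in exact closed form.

81*cos(pi/81)/(cos(pi/81) + 1)

Vertex kfjg has 2 neighbors: opfb, tltn.
Vertex xols has 2 neighbors: amry, ysit.
Vertex odfd has 2 neighbors: ckjm, iodf.
Vertex tkxv has 2 neighbors: jsxd, hxgq.
deg(v) = 2 for all v (|V|=81); connected 2-regular on 81 ⇒ C_{81}.
spec(A) ≈ [2.0, 1.99399, 1.97598, 1.94609, 1.9045, 1.85145, 1.78727, 1.71233, 1.6271, 1.53209, 1.42786, 1.31504, 1.19432, 1.06641, 0.93209, 0.79216, 0.64747, 0.49888, 0.3473, 0.19362, 0.03878, -0.11629, -0.27066, -0.42341, -0.57361, -0.72036, -0.86277, -1.0, -1.13121, -1.25562, -1.37248, -1.48109, -1.58079, -1.67098, -1.75112, -1.82073, -1.87939, -1.92674, -1.96251, -1.98648, -1.9985] (distinct, 5 d.p.).
−81·(-2*cos(pi/81)) / ((2)−(-2*cos(pi/81))) = 81*cos(pi/81)/(cos(pi/81) + 1) = ϑ(G).
≈ 40.4848 (to 4 d.p.).
40 ≤ 81*cos(pi/81)/(cos(pi/81) + 1) ≤ 41: both strict.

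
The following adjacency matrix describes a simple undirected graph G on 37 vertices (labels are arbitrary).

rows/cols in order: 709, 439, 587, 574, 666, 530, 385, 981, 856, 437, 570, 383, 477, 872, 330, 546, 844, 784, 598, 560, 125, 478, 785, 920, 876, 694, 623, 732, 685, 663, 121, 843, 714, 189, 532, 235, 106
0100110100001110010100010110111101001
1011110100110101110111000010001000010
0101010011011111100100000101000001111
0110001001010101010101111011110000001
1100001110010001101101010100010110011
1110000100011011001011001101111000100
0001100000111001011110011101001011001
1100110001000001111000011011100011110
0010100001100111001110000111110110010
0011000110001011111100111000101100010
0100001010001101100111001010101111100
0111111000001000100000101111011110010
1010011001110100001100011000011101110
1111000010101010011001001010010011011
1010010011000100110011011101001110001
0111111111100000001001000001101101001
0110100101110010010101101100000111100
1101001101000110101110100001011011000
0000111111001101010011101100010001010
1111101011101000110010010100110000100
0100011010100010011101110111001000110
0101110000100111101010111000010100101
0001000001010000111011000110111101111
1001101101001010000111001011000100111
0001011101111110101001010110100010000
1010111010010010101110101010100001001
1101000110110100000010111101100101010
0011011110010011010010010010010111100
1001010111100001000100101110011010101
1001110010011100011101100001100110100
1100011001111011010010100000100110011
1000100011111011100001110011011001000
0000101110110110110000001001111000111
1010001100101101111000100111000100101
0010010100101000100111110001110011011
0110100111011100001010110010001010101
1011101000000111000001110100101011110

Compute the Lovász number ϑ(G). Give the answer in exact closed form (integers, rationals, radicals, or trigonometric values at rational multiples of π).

deg(844) = 18; N(844) = {439, 587, 666, 981, 437, 570, 383, 330, 784, 560, 478, 785, 876, 694, 843, 714, 189, 532}.
deg(560) = 18; N(560) = {709, 439, 587, 574, 666, 385, 856, 437, 570, 477, 844, 784, 125, 920, 694, 685, 663, 532}.
Vertex 876 has 18 neighbors: 574, 530, 385, 981, 437, 570, 383, 477, 872, 330, 844, 598, 478, 920, 694, 623, 685, 714.
Vertex 694 has 18 neighbors: 709, 587, 666, 530, 385, 856, 383, 330, 844, 598, 560, 125, 785, 876, 623, 685, 189, 106.
18-regular, N=37; Paley(37): SR with (k,λ,μ)=(18,8,9).
A has 3 distinct eigenvalues ≈ [18.0, 2.54138, -3.54138].
Lovász: ϑ = −37(-sqrt(37)/2 - 1/2)/(18+-(-sqrt(37)/2 - 1/2)) = sqrt(37).
ϑ(G) ≈ 6.0827625.

sqrt(37)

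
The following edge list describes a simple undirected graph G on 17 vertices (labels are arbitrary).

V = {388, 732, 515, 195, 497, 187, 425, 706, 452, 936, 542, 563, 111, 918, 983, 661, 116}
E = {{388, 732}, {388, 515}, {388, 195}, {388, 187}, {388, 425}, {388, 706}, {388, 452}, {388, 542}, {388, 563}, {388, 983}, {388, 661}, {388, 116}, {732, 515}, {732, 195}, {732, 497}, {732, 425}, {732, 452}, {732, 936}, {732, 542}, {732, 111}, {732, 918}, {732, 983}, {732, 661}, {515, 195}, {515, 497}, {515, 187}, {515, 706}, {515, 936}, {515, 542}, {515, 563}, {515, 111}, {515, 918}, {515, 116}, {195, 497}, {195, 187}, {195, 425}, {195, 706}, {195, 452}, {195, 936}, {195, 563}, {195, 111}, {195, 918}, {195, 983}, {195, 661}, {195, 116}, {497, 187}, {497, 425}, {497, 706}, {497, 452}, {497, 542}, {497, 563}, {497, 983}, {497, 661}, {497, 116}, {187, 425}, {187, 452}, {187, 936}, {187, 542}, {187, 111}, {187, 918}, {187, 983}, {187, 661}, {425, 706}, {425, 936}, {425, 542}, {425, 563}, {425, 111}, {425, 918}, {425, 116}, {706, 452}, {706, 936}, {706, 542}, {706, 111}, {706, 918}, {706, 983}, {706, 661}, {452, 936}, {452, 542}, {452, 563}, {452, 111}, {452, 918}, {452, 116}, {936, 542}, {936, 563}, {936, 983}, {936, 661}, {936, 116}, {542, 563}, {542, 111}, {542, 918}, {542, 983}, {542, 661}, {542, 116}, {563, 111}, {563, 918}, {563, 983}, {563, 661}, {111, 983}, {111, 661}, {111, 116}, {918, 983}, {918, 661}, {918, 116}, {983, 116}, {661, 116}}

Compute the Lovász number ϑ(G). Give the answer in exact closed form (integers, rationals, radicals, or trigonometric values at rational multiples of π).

5

Vertex 983 has 12 neighbors: 388, 732, 195, 497, 187, 706, 936, 542, 563, 111, 918, 116.
Vertex 187 has 12 neighbors: 388, 515, 195, 497, 425, 452, 936, 542, 111, 918, 983, 661.
deg(388) = 12; N(388) = {732, 515, 195, 187, 425, 706, 452, 542, 563, 983, 661, 116}.
N(542) = {388, 732, 515, 497, 187, 425, 706, 452, 936, 563, 111, 918, 983, 661, 116}, |N(542)| = 15.
G = K_{5,5,5,2}: α = 5 = χ(Ḡ), so ϑ = 5.
Numerically 5.0000000.
Check 5 ≤ 5 ≤ 5: collapsed.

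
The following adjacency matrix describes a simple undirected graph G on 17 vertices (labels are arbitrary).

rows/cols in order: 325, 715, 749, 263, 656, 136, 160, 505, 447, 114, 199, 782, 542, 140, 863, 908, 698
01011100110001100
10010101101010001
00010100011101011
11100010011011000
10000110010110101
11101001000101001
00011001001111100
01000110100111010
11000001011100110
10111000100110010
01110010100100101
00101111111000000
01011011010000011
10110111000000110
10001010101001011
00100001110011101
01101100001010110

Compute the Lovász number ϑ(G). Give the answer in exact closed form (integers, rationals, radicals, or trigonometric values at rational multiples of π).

sqrt(17)

Vertex 656 has 8 neighbors: 325, 136, 160, 114, 782, 542, 863, 698.
deg(749) = 8; N(749) = {263, 136, 114, 199, 782, 140, 908, 698}.
deg(160) = 8; N(160) = {263, 656, 505, 199, 782, 542, 140, 863}.
Vertex 863 has 8 neighbors: 325, 656, 160, 447, 199, 140, 908, 698.
17-vertex 8-regular graph: strongly regular (17,8,3,4).
The 3 distinct eigenvalues: [8.0, 1.5616, -2.5616].
Lovász (edge-transitive): ϑ = −17·(-sqrt(17)/2 - 1/2)/((8)−(-sqrt(17)/2 - 1/2)) = sqrt(17).
Numerically 4.1231056.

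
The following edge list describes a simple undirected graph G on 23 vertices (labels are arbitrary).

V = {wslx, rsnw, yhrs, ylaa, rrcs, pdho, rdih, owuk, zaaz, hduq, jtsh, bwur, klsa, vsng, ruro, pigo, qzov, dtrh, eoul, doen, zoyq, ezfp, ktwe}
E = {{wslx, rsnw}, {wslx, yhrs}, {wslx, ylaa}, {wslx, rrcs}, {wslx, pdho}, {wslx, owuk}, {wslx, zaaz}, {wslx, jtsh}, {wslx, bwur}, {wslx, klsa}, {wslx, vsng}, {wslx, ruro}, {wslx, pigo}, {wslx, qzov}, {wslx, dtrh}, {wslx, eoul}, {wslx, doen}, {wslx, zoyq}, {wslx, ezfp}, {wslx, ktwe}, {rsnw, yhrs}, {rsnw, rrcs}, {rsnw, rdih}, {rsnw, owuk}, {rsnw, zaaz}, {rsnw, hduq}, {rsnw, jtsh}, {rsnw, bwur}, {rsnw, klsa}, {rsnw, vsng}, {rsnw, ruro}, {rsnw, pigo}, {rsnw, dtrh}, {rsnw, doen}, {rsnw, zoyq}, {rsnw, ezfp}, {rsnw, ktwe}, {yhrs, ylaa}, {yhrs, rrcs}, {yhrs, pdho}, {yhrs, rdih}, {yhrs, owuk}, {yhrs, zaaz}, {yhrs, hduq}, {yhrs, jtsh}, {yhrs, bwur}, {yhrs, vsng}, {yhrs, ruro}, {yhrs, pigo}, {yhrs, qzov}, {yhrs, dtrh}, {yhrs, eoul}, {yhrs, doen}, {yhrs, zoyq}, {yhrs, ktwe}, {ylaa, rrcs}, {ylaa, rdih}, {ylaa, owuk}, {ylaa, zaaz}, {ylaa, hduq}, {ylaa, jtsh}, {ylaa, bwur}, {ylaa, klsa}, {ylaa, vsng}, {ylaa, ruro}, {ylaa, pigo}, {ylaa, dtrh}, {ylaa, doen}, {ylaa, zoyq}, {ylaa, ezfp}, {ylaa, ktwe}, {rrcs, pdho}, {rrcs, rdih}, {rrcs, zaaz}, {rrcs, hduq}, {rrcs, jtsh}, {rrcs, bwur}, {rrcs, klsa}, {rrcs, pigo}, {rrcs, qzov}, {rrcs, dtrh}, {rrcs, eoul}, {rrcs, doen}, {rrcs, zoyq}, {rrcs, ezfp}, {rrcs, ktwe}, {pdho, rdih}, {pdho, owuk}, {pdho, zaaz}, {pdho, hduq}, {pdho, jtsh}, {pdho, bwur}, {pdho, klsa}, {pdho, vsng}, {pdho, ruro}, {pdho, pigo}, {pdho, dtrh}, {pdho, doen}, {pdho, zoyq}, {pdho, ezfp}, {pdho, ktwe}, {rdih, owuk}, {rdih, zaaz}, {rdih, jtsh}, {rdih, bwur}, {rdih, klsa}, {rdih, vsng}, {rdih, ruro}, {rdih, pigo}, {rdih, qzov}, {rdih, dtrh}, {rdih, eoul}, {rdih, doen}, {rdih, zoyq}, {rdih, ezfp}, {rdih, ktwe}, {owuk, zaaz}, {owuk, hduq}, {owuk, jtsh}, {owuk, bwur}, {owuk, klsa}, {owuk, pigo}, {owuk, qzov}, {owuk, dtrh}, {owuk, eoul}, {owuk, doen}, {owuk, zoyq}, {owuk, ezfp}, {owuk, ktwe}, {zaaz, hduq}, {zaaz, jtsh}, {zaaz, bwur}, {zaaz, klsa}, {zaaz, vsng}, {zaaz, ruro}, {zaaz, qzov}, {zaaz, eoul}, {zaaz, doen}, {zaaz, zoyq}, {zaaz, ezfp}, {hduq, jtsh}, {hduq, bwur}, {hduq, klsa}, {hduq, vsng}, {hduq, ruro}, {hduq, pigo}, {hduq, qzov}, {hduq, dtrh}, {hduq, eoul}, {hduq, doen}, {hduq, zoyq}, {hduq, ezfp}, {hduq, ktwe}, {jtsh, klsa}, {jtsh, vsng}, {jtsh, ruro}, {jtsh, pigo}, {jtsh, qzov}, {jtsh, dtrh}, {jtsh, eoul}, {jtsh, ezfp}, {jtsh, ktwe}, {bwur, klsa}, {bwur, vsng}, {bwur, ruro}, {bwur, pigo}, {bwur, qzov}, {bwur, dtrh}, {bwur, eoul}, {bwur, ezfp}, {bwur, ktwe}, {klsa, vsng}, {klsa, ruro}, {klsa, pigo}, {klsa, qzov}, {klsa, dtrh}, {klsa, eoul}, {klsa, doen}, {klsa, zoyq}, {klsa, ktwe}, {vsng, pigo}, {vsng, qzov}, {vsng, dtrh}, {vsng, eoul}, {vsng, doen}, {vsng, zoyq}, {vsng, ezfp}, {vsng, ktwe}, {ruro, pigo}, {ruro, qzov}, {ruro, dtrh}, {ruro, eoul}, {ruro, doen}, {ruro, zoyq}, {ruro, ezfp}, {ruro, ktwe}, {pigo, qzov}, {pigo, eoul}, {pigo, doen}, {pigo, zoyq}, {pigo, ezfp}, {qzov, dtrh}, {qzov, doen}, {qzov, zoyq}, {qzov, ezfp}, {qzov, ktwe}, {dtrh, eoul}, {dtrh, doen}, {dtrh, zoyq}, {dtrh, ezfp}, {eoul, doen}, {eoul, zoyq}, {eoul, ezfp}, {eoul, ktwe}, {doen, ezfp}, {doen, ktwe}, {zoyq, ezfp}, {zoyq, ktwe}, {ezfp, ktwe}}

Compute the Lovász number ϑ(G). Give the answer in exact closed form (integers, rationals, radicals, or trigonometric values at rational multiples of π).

deg(yhrs) = 20; N(yhrs) = {wslx, rsnw, ylaa, rrcs, pdho, rdih, owuk, zaaz, hduq, jtsh, bwur, vsng, ruro, pigo, qzov, dtrh, eoul, doen, zoyq, ktwe}.
Vertex vsng has 19 neighbors: wslx, rsnw, yhrs, ylaa, pdho, rdih, zaaz, hduq, jtsh, bwur, klsa, pigo, qzov, dtrh, eoul, doen, zoyq, ezfp, ktwe.
Vertex ktwe has 19 neighbors: wslx, rsnw, yhrs, ylaa, rrcs, pdho, rdih, owuk, hduq, jtsh, bwur, klsa, vsng, ruro, qzov, eoul, doen, zoyq, ezfp.
Vertex bwur has 19 neighbors: wslx, rsnw, yhrs, ylaa, rrcs, pdho, rdih, owuk, zaaz, hduq, klsa, vsng, ruro, pigo, qzov, dtrh, eoul, ezfp, ktwe.
Complete multipartite on [5, 4, 4, 4, 3, 3]: sandwich collapses at ϑ=5.
≈ 5.00000 (to 5 d.p.).
Lovász sandwich 5 ≤ 5 ≤ 5: collapsed.

5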